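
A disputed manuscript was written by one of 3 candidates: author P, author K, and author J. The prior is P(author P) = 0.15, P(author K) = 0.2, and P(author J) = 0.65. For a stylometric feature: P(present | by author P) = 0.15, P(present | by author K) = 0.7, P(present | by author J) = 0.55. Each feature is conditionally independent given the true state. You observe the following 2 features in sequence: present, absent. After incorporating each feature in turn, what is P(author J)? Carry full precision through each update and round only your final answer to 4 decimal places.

Apply Bayes' rule sequentially, carrying P(author J) forward.
After 'present': normaliser = 0.15·0.1500 + 0.7·0.2000 + 0.55·0.6500; P(author P) ≈ 0.0433, P(author K) ≈ 0.2692, P(author J) ≈ 0.6875
After 'absent': normaliser = 0.85·0.0433 + 0.3·0.2692 + 0.45·0.6875; P(author P) ≈ 0.0861, P(author K) ≈ 0.1892, P(author J) ≈ 0.7247

0.7247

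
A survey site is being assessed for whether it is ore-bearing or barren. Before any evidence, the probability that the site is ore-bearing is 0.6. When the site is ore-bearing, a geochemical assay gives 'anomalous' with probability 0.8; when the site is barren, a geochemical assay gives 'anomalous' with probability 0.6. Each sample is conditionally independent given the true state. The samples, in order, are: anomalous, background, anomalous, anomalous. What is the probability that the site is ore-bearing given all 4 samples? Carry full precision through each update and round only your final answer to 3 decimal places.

0.640

After 'anomalous': P(ore) = 0.8·0.6000 / (0.8·0.6000 + 0.6·0.4000) ≈ 0.6667
After 'background': P(ore) = 0.2·0.6667 / (0.2·0.6667 + 0.4·0.3333) ≈ 0.5000
After 'anomalous': P(ore) = 0.8·0.5000 / (0.8·0.5000 + 0.6·0.5000) ≈ 0.5714
After 'anomalous': P(ore) = 0.8·0.5714 / (0.8·0.5714 + 0.6·0.4286) ≈ 0.6400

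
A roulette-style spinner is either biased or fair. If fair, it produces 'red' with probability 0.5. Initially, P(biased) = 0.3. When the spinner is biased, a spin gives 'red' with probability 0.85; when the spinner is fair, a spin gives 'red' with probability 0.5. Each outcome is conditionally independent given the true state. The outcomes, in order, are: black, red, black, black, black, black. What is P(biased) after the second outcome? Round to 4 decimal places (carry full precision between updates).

0.1794

Each posterior becomes the prior for the next update.
After 'black': P(biased) = 0.15·0.3000 / (0.15·0.3000 + 0.5·0.7000) ≈ 0.1139
After 'red': P(biased) = 0.85·0.1139 / (0.85·0.1139 + 0.5·0.8861) ≈ 0.1794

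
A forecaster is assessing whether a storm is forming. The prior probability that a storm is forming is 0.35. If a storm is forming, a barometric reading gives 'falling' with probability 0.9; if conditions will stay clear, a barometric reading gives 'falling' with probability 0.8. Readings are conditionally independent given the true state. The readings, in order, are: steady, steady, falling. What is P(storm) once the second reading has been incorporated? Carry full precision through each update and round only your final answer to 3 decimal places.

0.119

After 'steady': P(storm) = 0.1·0.3500 / (0.1·0.3500 + 0.2·0.6500) ≈ 0.2121
After 'steady': P(storm) = 0.1·0.2121 / (0.1·0.2121 + 0.2·0.7879) ≈ 0.1186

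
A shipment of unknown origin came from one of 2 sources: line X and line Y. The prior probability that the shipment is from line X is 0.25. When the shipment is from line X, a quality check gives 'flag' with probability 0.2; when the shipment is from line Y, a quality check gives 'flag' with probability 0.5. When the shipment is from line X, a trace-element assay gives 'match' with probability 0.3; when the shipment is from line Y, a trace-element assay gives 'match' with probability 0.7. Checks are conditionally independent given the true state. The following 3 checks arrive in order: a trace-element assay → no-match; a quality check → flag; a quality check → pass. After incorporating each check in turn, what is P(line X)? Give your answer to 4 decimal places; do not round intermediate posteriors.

0.3323

Each posterior becomes the prior for the next update.
After a trace-element assay='no-match': P(line X) = 0.7·0.2500 / (0.7·0.2500 + 0.3·0.7500) ≈ 0.4375
After a quality check='flag': P(line X) = 0.2·0.4375 / (0.2·0.4375 + 0.5·0.5625) ≈ 0.2373
After a quality check='pass': P(line X) = 0.8·0.2373 / (0.8·0.2373 + 0.5·0.7627) ≈ 0.3323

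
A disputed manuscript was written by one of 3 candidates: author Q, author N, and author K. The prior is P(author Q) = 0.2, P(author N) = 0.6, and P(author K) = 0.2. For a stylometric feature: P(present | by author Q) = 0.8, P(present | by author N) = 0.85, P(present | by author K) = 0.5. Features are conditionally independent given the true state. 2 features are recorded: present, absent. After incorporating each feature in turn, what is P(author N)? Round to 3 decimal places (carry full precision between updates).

0.483

Apply Bayes' rule sequentially, carrying P(author N) forward.
After 'present': normaliser = 0.8·0.2000 + 0.85·0.6000 + 0.5·0.2000; P(author Q) ≈ 0.2078, P(author N) ≈ 0.6623, P(author K) ≈ 0.1299
After 'absent': normaliser = 0.2·0.2078 + 0.15·0.6623 + 0.5·0.1299; P(author Q) ≈ 0.2019, P(author N) ≈ 0.4826, P(author K) ≈ 0.3155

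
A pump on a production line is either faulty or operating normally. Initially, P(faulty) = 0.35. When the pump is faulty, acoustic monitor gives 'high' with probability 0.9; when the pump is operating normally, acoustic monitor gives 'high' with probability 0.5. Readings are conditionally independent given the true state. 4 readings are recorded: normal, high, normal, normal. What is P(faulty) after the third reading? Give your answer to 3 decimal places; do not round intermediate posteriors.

Apply Bayes' rule sequentially, carrying P(faulty) forward.
After 'normal': P(faulty) = 0.1·0.3500 / (0.1·0.3500 + 0.5·0.6500) ≈ 0.0972
After 'high': P(faulty) = 0.9·0.0972 / (0.9·0.0972 + 0.5·0.9028) ≈ 0.1624
After 'normal': P(faulty) = 0.1·0.1624 / (0.1·0.1624 + 0.5·0.8376) ≈ 0.0373

0.037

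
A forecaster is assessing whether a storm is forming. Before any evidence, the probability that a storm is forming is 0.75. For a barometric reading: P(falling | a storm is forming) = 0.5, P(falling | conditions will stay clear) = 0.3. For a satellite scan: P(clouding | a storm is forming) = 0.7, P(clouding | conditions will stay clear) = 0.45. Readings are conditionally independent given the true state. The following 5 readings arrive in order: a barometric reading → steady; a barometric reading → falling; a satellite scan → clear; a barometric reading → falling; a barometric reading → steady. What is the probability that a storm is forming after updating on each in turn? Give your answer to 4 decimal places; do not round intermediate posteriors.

Each posterior becomes the prior for the next update.
After a barometric reading='steady': P(storm) = 0.5·0.7500 / (0.5·0.7500 + 0.7·0.2500) ≈ 0.6818
After a barometric reading='falling': P(storm) = 0.5·0.6818 / (0.5·0.6818 + 0.3·0.3182) ≈ 0.7812
After a satellite scan='clear': P(storm) = 0.3·0.7812 / (0.3·0.7812 + 0.55·0.2188) ≈ 0.6608
After a barometric reading='falling': P(storm) = 0.5·0.6608 / (0.5·0.6608 + 0.3·0.3392) ≈ 0.7645
After a barometric reading='steady': P(storm) = 0.5·0.7645 / (0.5·0.7645 + 0.7·0.2355) ≈ 0.6987

0.6987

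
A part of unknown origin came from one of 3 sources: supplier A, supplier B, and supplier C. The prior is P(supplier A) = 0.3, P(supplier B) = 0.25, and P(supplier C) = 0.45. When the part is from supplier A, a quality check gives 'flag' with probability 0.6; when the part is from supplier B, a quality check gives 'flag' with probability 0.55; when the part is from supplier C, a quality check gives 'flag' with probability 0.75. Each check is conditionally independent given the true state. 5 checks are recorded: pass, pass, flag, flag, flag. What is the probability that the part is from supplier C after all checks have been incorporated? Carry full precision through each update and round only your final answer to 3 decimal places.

After 'pass': normaliser = 0.4·0.3000 + 0.45·0.2500 + 0.25·0.4500; P(supplier A) ≈ 0.3478, P(supplier B) ≈ 0.3261, P(supplier C) ≈ 0.3261
After 'pass': normaliser = 0.4·0.3478 + 0.45·0.3261 + 0.25·0.3261; P(supplier A) ≈ 0.3787, P(supplier B) ≈ 0.3994, P(supplier C) ≈ 0.2219
After 'flag': normaliser = 0.6·0.3787 + 0.55·0.3994 + 0.75·0.2219; P(supplier A) ≈ 0.3705, P(supplier B) ≈ 0.3582, P(supplier C) ≈ 0.2713
After 'flag': normaliser = 0.6·0.3705 + 0.55·0.3582 + 0.75·0.2713; P(supplier A) ≈ 0.3569, P(supplier B) ≈ 0.3163, P(supplier C) ≈ 0.3268
After 'flag': normaliser = 0.6·0.3569 + 0.55·0.3163 + 0.75·0.3268; P(supplier A) ≈ 0.3382, P(supplier B) ≈ 0.2748, P(supplier C) ≈ 0.3870

0.387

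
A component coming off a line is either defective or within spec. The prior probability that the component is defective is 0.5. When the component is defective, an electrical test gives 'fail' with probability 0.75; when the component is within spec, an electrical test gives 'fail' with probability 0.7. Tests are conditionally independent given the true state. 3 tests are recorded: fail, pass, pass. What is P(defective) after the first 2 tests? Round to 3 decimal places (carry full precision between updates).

0.472

After 'fail': P(defective) = 0.75·0.5000 / (0.75·0.5000 + 0.7·0.5000) ≈ 0.5172
After 'pass': P(defective) = 0.25·0.5172 / (0.25·0.5172 + 0.3·0.4828) ≈ 0.4717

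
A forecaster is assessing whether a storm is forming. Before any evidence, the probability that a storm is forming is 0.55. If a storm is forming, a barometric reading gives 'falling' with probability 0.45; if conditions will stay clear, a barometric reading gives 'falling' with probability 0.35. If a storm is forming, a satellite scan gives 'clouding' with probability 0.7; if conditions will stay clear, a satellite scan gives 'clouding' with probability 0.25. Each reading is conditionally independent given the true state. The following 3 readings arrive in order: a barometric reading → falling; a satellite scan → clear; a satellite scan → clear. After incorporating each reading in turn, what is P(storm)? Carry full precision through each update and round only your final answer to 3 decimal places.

0.201

Apply Bayes' rule sequentially, carrying P(storm) forward.
After a barometric reading='falling': P(storm) = 0.45·0.5500 / (0.45·0.5500 + 0.35·0.4500) ≈ 0.6111
After a satellite scan='clear': P(storm) = 0.3·0.6111 / (0.3·0.6111 + 0.75·0.3889) ≈ 0.3860
After a satellite scan='clear': P(storm) = 0.3·0.3860 / (0.3·0.3860 + 0.75·0.6140) ≈ 0.2009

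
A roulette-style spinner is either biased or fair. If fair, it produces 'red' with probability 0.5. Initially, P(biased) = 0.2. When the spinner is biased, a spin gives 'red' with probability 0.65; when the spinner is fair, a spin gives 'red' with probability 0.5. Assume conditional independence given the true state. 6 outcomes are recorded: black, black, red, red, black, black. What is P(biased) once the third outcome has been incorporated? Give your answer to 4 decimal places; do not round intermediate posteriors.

0.1374

After 'black': P(biased) = 0.35·0.2000 / (0.35·0.2000 + 0.5·0.8000) ≈ 0.1489
After 'black': P(biased) = 0.35·0.1489 / (0.35·0.1489 + 0.5·0.8511) ≈ 0.1091
After 'red': P(biased) = 0.65·0.1091 / (0.65·0.1091 + 0.5·0.8909) ≈ 0.1374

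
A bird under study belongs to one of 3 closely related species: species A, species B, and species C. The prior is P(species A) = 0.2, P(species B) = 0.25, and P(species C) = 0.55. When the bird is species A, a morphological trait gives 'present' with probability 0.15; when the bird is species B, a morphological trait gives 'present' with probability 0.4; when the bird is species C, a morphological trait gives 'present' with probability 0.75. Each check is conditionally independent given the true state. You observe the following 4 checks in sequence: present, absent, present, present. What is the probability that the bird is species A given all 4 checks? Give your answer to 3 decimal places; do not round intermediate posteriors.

0.008

Apply Bayes' rule sequentially, carrying P(species A) forward.
After 'present': normaliser = 0.15·0.2000 + 0.4·0.2500 + 0.75·0.5500; P(species A) ≈ 0.0553, P(species B) ≈ 0.1843, P(species C) ≈ 0.7604
After 'absent': normaliser = 0.85·0.0553 + 0.6·0.1843 + 0.25·0.7604; P(species A) ≈ 0.1352, P(species B) ≈ 0.3181, P(species C) ≈ 0.5467
After 'present': normaliser = 0.15·0.1352 + 0.4·0.3181 + 0.75·0.5467; P(species A) ≈ 0.0364, P(species B) ≈ 0.2282, P(species C) ≈ 0.7354
After 'present': normaliser = 0.15·0.0364 + 0.4·0.2282 + 0.75·0.7354; P(species A) ≈ 0.0084, P(species B) ≈ 0.1408, P(species C) ≈ 0.8508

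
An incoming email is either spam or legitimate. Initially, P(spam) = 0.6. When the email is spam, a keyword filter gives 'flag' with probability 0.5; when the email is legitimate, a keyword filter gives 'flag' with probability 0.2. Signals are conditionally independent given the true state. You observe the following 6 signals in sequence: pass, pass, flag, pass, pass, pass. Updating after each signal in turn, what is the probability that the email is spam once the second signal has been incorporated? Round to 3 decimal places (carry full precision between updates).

0.369

After 'pass': P(spam) = 0.5·0.6000 / (0.5·0.6000 + 0.8·0.4000) ≈ 0.4839
After 'pass': P(spam) = 0.5·0.4839 / (0.5·0.4839 + 0.8·0.5161) ≈ 0.3695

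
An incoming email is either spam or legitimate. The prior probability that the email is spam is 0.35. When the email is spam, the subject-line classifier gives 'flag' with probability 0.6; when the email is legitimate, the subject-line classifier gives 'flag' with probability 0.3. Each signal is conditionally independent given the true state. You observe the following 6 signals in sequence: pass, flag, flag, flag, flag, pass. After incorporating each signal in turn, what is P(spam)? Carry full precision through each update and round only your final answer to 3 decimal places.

After 'pass': P(spam) = 0.4·0.3500 / (0.4·0.3500 + 0.7·0.6500) ≈ 0.2353
After 'flag': P(spam) = 0.6·0.2353 / (0.6·0.2353 + 0.3·0.7647) ≈ 0.3810
After 'flag': P(spam) = 0.6·0.3810 / (0.6·0.3810 + 0.3·0.6190) ≈ 0.5517
After 'flag': P(spam) = 0.6·0.5517 / (0.6·0.5517 + 0.3·0.4483) ≈ 0.7111
After 'flag': P(spam) = 0.6·0.7111 / (0.6·0.7111 + 0.3·0.2889) ≈ 0.8312
After 'pass': P(spam) = 0.4·0.8312 / (0.4·0.8312 + 0.7·0.1688) ≈ 0.7378

0.738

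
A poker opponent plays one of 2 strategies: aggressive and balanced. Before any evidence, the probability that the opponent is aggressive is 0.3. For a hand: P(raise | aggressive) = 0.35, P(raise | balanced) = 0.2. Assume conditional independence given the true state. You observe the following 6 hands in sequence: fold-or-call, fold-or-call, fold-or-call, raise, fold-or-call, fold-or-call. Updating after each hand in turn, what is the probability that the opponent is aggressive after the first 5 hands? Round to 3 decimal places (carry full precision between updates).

Each posterior becomes the prior for the next update.
After 'fold-or-call': P(aggressive) = 0.65·0.3000 / (0.65·0.3000 + 0.8·0.7000) ≈ 0.2583
After 'fold-or-call': P(aggressive) = 0.65·0.2583 / (0.65·0.2583 + 0.8·0.7417) ≈ 0.2205
After 'fold-or-call': P(aggressive) = 0.65·0.2205 / (0.65·0.2205 + 0.8·0.7795) ≈ 0.1869
After 'raise': P(aggressive) = 0.35·0.1869 / (0.35·0.1869 + 0.2·0.8131) ≈ 0.2869
After 'fold-or-call': P(aggressive) = 0.65·0.2869 / (0.65·0.2869 + 0.8·0.7131) ≈ 0.2463

0.246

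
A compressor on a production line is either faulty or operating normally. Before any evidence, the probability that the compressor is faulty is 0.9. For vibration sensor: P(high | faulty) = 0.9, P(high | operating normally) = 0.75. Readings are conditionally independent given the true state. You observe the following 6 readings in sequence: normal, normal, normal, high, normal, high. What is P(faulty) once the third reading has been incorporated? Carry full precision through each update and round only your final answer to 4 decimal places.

0.3655

After 'normal': P(faulty) = 0.1·0.9000 / (0.1·0.9000 + 0.25·0.1000) ≈ 0.7826
After 'normal': P(faulty) = 0.1·0.7826 / (0.1·0.7826 + 0.25·0.2174) ≈ 0.5902
After 'normal': P(faulty) = 0.1·0.5902 / (0.1·0.5902 + 0.25·0.4098) ≈ 0.3655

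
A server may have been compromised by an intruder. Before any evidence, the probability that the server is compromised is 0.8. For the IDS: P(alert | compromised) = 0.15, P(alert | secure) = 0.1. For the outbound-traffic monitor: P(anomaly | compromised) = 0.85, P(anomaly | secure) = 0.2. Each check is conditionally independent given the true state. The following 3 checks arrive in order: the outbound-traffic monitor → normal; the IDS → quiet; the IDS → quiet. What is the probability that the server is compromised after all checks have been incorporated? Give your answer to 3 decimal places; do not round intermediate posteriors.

After the outbound-traffic monitor='normal': P(compromised) = 0.15·0.8000 / (0.15·0.8000 + 0.8·0.2000) ≈ 0.4286
After the IDS='quiet': P(compromised) = 0.85·0.4286 / (0.85·0.4286 + 0.9·0.5714) ≈ 0.4146
After the IDS='quiet': P(compromised) = 0.85·0.4146 / (0.85·0.4146 + 0.9·0.5854) ≈ 0.4008

0.401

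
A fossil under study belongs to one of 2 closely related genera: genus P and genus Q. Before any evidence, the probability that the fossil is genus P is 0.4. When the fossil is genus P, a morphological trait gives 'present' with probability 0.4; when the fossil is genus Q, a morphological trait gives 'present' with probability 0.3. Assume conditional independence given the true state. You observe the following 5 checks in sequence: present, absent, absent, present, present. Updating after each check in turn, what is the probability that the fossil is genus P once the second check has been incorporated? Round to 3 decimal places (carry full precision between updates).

0.432

After 'present': P(genus P) = 0.4·0.4000 / (0.4·0.4000 + 0.3·0.6000) ≈ 0.4706
After 'absent': P(genus P) = 0.6·0.4706 / (0.6·0.4706 + 0.7·0.5294) ≈ 0.4324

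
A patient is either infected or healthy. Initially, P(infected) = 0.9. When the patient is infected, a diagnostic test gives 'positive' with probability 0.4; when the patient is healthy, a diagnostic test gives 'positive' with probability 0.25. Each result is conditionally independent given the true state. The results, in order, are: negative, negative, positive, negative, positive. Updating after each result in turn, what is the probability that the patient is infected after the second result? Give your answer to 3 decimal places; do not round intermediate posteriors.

0.852

After 'negative': P(infected) = 0.6·0.9000 / (0.6·0.9000 + 0.75·0.1000) ≈ 0.8780
After 'negative': P(infected) = 0.6·0.8780 / (0.6·0.8780 + 0.75·0.1220) ≈ 0.8521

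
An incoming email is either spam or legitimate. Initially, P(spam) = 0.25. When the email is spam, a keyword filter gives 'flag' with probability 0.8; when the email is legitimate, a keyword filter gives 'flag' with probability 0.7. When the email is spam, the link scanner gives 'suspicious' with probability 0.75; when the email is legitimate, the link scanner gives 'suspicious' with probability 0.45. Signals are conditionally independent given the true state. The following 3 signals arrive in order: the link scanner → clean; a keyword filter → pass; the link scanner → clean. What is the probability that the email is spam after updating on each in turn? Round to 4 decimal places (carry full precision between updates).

0.0439

After the link scanner='clean': P(spam) = 0.25·0.2500 / (0.25·0.2500 + 0.55·0.7500) ≈ 0.1316
After a keyword filter='pass': P(spam) = 0.2·0.1316 / (0.2·0.1316 + 0.3·0.8684) ≈ 0.0917
After the link scanner='clean': P(spam) = 0.25·0.0917 / (0.25·0.0917 + 0.55·0.9083) ≈ 0.0439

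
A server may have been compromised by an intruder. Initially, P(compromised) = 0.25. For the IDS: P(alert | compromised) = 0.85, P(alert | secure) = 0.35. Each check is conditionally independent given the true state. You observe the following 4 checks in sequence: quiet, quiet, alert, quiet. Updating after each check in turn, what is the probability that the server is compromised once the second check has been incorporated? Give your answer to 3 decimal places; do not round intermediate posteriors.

0.017

After 'quiet': P(compromised) = 0.15·0.2500 / (0.15·0.2500 + 0.65·0.7500) ≈ 0.0714
After 'quiet': P(compromised) = 0.15·0.0714 / (0.15·0.0714 + 0.65·0.9286) ≈ 0.0174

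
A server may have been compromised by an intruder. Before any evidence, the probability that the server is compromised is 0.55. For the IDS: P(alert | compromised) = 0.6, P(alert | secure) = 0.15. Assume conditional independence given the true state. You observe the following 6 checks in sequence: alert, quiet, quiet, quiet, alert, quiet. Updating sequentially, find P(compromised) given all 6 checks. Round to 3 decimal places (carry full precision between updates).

0.490

After 'alert': P(compromised) = 0.6·0.5500 / (0.6·0.5500 + 0.15·0.4500) ≈ 0.8302
After 'quiet': P(compromised) = 0.4·0.8302 / (0.4·0.8302 + 0.85·0.1698) ≈ 0.6970
After 'quiet': P(compromised) = 0.4·0.6970 / (0.4·0.6970 + 0.85·0.3030) ≈ 0.5198
After 'quiet': P(compromised) = 0.4·0.5198 / (0.4·0.5198 + 0.85·0.4802) ≈ 0.3375
After 'alert': P(compromised) = 0.6·0.3375 / (0.6·0.3375 + 0.15·0.6625) ≈ 0.6708
After 'quiet': P(compromised) = 0.4·0.6708 / (0.4·0.6708 + 0.85·0.3292) ≈ 0.4895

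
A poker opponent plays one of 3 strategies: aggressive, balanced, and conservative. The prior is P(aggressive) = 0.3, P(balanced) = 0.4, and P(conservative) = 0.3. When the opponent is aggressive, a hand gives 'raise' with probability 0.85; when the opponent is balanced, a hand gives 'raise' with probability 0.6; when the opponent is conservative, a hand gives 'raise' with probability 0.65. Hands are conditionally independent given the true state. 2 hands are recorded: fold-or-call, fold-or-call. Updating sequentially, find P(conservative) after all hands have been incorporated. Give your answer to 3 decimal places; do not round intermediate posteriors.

0.342

After 'fold-or-call': normaliser = 0.15·0.3000 + 0.4·0.4000 + 0.35·0.3000; P(aggressive) ≈ 0.1452, P(balanced) ≈ 0.5161, P(conservative) ≈ 0.3387
After 'fold-or-call': normaliser = 0.15·0.1452 + 0.4·0.5161 + 0.35·0.3387; P(aggressive) ≈ 0.0628, P(balanced) ≈ 0.5953, P(conservative) ≈ 0.3419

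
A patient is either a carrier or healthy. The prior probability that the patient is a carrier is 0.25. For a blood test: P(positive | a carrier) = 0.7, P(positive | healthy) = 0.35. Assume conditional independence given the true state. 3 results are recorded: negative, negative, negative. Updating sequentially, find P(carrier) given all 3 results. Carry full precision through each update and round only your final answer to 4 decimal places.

0.0317

After 'negative': P(carrier) = 0.3·0.2500 / (0.3·0.2500 + 0.65·0.7500) ≈ 0.1333
After 'negative': P(carrier) = 0.3·0.1333 / (0.3·0.1333 + 0.65·0.8667) ≈ 0.0663
After 'negative': P(carrier) = 0.3·0.0663 / (0.3·0.0663 + 0.65·0.9337) ≈ 0.0317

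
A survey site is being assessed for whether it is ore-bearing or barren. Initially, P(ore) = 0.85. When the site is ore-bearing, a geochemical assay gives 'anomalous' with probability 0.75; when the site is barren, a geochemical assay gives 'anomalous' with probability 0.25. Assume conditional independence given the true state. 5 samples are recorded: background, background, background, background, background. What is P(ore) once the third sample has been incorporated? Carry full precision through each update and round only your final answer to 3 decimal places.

After 'background': P(ore) = 0.25·0.8500 / (0.25·0.8500 + 0.75·0.1500) ≈ 0.6538
After 'background': P(ore) = 0.25·0.6538 / (0.25·0.6538 + 0.75·0.3462) ≈ 0.3864
After 'background': P(ore) = 0.25·0.3864 / (0.25·0.3864 + 0.75·0.6136) ≈ 0.1735

0.173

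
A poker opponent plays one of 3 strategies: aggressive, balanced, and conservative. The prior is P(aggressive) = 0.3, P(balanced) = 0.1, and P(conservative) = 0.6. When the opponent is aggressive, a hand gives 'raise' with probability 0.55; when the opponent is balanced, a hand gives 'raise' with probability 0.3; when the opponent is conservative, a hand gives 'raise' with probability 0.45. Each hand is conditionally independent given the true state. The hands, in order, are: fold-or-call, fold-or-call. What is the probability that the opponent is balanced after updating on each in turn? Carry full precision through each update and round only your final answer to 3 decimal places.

0.168

After 'fold-or-call': normaliser = 0.45·0.3000 + 0.7·0.1000 + 0.55·0.6000; P(aggressive) ≈ 0.2523, P(balanced) ≈ 0.1308, P(conservative) ≈ 0.6168
After 'fold-or-call': normaliser = 0.45·0.2523 + 0.7·0.1308 + 0.55·0.6168; P(aggressive) ≈ 0.2086, P(balanced) ≈ 0.1682, P(conservative) ≈ 0.6232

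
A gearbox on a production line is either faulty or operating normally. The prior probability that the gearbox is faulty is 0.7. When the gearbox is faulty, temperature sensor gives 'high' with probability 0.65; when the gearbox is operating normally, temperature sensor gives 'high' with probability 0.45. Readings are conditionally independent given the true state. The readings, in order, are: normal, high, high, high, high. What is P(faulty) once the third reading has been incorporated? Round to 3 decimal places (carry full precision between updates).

0.756

After 'normal': P(faulty) = 0.35·0.7000 / (0.35·0.7000 + 0.55·0.3000) ≈ 0.5976
After 'high': P(faulty) = 0.65·0.5976 / (0.65·0.5976 + 0.45·0.4024) ≈ 0.6820
After 'high': P(faulty) = 0.65·0.6820 / (0.65·0.6820 + 0.45·0.3180) ≈ 0.7560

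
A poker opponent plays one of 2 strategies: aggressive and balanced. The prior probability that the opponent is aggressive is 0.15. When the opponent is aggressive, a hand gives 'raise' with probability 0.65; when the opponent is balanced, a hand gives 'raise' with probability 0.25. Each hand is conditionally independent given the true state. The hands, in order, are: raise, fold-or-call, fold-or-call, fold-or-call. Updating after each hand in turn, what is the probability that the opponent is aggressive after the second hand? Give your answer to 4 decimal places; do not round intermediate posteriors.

After 'raise': P(aggressive) = 0.65·0.1500 / (0.65·0.1500 + 0.25·0.8500) ≈ 0.3145
After 'fold-or-call': P(aggressive) = 0.35·0.3145 / (0.35·0.3145 + 0.75·0.6855) ≈ 0.1764

0.1764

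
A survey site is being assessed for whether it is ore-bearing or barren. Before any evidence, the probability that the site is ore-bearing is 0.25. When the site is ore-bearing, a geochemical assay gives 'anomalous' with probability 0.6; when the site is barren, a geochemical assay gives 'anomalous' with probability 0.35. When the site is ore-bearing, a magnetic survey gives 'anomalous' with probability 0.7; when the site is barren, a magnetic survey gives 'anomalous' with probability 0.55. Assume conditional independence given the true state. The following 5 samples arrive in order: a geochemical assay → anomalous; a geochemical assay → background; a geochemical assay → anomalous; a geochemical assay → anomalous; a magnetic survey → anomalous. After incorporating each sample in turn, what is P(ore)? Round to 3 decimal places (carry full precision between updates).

0.568

After a geochemical assay='anomalous': P(ore) = 0.6·0.2500 / (0.6·0.2500 + 0.35·0.7500) ≈ 0.3636
After a geochemical assay='background': P(ore) = 0.4·0.3636 / (0.4·0.3636 + 0.65·0.6364) ≈ 0.2602
After a geochemical assay='anomalous': P(ore) = 0.6·0.2602 / (0.6·0.2602 + 0.35·0.7398) ≈ 0.3761
After a geochemical assay='anomalous': P(ore) = 0.6·0.3761 / (0.6·0.3761 + 0.35·0.6239) ≈ 0.5082
After a magnetic survey='anomalous': P(ore) = 0.7·0.5082 / (0.7·0.5082 + 0.55·0.4918) ≈ 0.5681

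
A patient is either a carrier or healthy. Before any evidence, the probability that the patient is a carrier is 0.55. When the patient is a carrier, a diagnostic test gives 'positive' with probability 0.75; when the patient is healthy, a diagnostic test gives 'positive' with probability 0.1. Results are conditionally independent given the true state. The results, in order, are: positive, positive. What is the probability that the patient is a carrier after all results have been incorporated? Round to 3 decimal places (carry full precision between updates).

0.986

Apply Bayes' rule sequentially, carrying P(carrier) forward.
After 'positive': P(carrier) = 0.75·0.5500 / (0.75·0.5500 + 0.1·0.4500) ≈ 0.9016
After 'positive': P(carrier) = 0.75·0.9016 / (0.75·0.9016 + 0.1·0.0984) ≈ 0.9857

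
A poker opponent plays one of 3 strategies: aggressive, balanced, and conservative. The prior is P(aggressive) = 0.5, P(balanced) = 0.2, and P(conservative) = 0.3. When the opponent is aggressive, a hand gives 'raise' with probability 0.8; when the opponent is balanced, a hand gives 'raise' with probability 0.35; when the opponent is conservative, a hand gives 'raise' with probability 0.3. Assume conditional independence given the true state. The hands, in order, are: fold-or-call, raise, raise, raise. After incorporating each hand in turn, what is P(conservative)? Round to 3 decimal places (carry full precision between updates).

0.091

After 'fold-or-call': normaliser = 0.2·0.5000 + 0.65·0.2000 + 0.7·0.3000; P(aggressive) ≈ 0.2273, P(balanced) ≈ 0.2955, P(conservative) ≈ 0.4773
After 'raise': normaliser = 0.8·0.2273 + 0.35·0.2955 + 0.3·0.4773; P(aggressive) ≈ 0.4244, P(balanced) ≈ 0.2414, P(conservative) ≈ 0.3342
After 'raise': normaliser = 0.8·0.4244 + 0.35·0.2414 + 0.3·0.3342; P(aggressive) ≈ 0.6476, P(balanced) ≈ 0.1611, P(conservative) ≈ 0.1912
After 'raise': normaliser = 0.8·0.6476 + 0.35·0.1611 + 0.3·0.1912; P(aggressive) ≈ 0.8199, P(balanced) ≈ 0.0893, P(conservative) ≈ 0.0908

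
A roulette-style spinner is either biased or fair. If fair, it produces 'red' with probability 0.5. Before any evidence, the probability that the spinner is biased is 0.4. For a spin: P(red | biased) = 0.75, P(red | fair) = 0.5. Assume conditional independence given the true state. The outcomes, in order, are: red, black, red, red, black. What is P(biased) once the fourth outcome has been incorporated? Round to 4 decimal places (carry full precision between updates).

After 'red': P(biased) = 0.75·0.4000 / (0.75·0.4000 + 0.5·0.6000) ≈ 0.5000
After 'black': P(biased) = 0.25·0.5000 / (0.25·0.5000 + 0.5·0.5000) ≈ 0.3333
After 'red': P(biased) = 0.75·0.3333 / (0.75·0.3333 + 0.5·0.6667) ≈ 0.4286
After 'red': P(biased) = 0.75·0.4286 / (0.75·0.4286 + 0.5·0.5714) ≈ 0.5294

0.5294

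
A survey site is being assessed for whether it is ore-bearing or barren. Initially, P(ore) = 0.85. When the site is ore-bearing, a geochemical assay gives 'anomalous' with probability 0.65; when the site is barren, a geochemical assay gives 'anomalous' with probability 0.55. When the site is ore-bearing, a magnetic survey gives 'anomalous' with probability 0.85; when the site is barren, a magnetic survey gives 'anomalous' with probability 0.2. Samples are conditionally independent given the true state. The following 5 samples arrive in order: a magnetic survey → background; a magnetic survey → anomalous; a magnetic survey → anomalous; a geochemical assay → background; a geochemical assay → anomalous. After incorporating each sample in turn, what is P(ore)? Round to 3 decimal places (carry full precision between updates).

0.946

Apply Bayes' rule sequentially, carrying P(ore) forward.
After a magnetic survey='background': P(ore) = 0.15·0.8500 / (0.15·0.8500 + 0.8·0.1500) ≈ 0.5152
After a magnetic survey='anomalous': P(ore) = 0.85·0.5152 / (0.85·0.5152 + 0.2·0.4848) ≈ 0.8187
After a magnetic survey='anomalous': P(ore) = 0.85·0.8187 / (0.85·0.8187 + 0.2·0.1813) ≈ 0.9505
After a geochemical assay='background': P(ore) = 0.35·0.9505 / (0.35·0.9505 + 0.45·0.0495) ≈ 0.9372
After a geochemical assay='anomalous': P(ore) = 0.65·0.9372 / (0.65·0.9372 + 0.55·0.0628) ≈ 0.9464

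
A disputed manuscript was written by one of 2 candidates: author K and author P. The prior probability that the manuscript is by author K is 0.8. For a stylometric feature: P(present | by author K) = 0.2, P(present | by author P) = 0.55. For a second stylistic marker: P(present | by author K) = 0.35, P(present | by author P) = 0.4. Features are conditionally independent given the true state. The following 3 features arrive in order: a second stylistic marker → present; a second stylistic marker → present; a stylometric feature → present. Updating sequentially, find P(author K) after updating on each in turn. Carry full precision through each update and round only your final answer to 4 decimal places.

After a second stylistic marker='present': P(author K) = 0.35·0.8000 / (0.35·0.8000 + 0.4·0.2000) ≈ 0.7778
After a second stylistic marker='present': P(author K) = 0.35·0.7778 / (0.35·0.7778 + 0.4·0.2222) ≈ 0.7538
After a stylometric feature='present': P(author K) = 0.2·0.7538 / (0.2·0.7538 + 0.55·0.2462) ≈ 0.5269

0.5269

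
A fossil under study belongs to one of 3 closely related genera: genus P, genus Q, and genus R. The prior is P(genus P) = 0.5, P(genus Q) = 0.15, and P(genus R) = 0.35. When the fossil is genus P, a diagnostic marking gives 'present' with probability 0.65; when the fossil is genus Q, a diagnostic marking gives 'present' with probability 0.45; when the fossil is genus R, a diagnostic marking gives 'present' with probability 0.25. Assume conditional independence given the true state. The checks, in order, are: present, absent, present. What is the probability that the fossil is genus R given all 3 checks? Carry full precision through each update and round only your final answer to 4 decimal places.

0.1533

Apply Bayes' rule sequentially, carrying P(genus R) forward.
After 'present': normaliser = 0.65·0.5000 + 0.45·0.1500 + 0.25·0.3500; P(genus P) ≈ 0.6771, P(genus Q) ≈ 0.1406, P(genus R) ≈ 0.1823
After 'absent': normaliser = 0.35·0.6771 + 0.55·0.1406 + 0.75·0.1823; P(genus P) ≈ 0.5254, P(genus Q) ≈ 0.1715, P(genus R) ≈ 0.3031
After 'present': normaliser = 0.65·0.5254 + 0.45·0.1715 + 0.25·0.3031; P(genus P) ≈ 0.6907, P(genus Q) ≈ 0.1561, P(genus R) ≈ 0.1533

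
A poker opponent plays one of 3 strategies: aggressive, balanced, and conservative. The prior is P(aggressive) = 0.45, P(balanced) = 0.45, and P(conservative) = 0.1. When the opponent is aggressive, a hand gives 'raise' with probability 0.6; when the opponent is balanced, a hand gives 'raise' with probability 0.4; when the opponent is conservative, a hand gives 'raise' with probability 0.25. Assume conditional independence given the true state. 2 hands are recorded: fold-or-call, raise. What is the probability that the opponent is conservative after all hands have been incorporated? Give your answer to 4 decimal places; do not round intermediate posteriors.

0.0799

After 'fold-or-call': normaliser = 0.4·0.4500 + 0.6·0.4500 + 0.75·0.1000; P(aggressive) ≈ 0.3429, P(balanced) ≈ 0.5143, P(conservative) ≈ 0.1429
After 'raise': normaliser = 0.6·0.3429 + 0.4·0.5143 + 0.25·0.1429; P(aggressive) ≈ 0.4601, P(balanced) ≈ 0.4601, P(conservative) ≈ 0.0799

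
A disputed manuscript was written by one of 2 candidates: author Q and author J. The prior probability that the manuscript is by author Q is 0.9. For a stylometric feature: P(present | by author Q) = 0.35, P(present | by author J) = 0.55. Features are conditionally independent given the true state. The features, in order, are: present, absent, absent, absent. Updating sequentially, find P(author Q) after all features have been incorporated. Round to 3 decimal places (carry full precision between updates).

0.945

After 'present': P(author Q) = 0.35·0.9000 / (0.35·0.9000 + 0.55·0.1000) ≈ 0.8514
After 'absent': P(author Q) = 0.65·0.8514 / (0.65·0.8514 + 0.45·0.1486) ≈ 0.8922
After 'absent': P(author Q) = 0.65·0.8922 / (0.65·0.8922 + 0.45·0.1078) ≈ 0.9228
After 'absent': P(author Q) = 0.65·0.9228 / (0.65·0.9228 + 0.45·0.0772) ≈ 0.9452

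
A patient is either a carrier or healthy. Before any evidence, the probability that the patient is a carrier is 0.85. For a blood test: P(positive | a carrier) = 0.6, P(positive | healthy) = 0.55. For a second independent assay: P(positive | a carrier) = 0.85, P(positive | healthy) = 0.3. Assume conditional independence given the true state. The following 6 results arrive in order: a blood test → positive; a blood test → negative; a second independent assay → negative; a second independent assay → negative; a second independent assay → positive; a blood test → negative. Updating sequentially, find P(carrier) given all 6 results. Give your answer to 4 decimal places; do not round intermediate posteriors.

0.3886

Apply Bayes' rule sequentially, carrying P(carrier) forward.
After a blood test='positive': P(carrier) = 0.6·0.8500 / (0.6·0.8500 + 0.55·0.1500) ≈ 0.8608
After a blood test='negative': P(carrier) = 0.4·0.8608 / (0.4·0.8608 + 0.45·0.1392) ≈ 0.8460
After a second independent assay='negative': P(carrier) = 0.15·0.8460 / (0.15·0.8460 + 0.7·0.1540) ≈ 0.5408
After a second independent assay='negative': P(carrier) = 0.15·0.5408 / (0.15·0.5408 + 0.7·0.4592) ≈ 0.2015
After a second independent assay='positive': P(carrier) = 0.85·0.2015 / (0.85·0.2015 + 0.3·0.7985) ≈ 0.4169
After a blood test='negative': P(carrier) = 0.4·0.4169 / (0.4·0.4169 + 0.45·0.5831) ≈ 0.3886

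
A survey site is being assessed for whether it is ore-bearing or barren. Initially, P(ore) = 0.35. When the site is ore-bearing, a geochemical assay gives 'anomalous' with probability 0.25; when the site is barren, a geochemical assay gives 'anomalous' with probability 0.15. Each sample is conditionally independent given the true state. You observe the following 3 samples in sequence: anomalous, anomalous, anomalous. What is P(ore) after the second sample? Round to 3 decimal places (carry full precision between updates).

0.599

After 'anomalous': P(ore) = 0.25·0.3500 / (0.25·0.3500 + 0.15·0.6500) ≈ 0.4730
After 'anomalous': P(ore) = 0.25·0.4730 / (0.25·0.4730 + 0.15·0.5270) ≈ 0.5993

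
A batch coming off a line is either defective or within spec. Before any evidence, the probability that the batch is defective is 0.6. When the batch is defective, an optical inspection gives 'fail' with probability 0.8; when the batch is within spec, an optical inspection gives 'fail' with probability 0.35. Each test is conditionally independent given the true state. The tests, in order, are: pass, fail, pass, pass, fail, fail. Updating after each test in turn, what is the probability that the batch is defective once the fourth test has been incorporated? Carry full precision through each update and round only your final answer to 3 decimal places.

0.091

After 'pass': P(defective) = 0.2·0.6000 / (0.2·0.6000 + 0.65·0.4000) ≈ 0.3158
After 'fail': P(defective) = 0.8·0.3158 / (0.8·0.3158 + 0.35·0.6842) ≈ 0.5134
After 'pass': P(defective) = 0.2·0.5134 / (0.2·0.5134 + 0.65·0.4866) ≈ 0.2451
After 'pass': P(defective) = 0.2·0.2451 / (0.2·0.2451 + 0.65·0.7549) ≈ 0.0908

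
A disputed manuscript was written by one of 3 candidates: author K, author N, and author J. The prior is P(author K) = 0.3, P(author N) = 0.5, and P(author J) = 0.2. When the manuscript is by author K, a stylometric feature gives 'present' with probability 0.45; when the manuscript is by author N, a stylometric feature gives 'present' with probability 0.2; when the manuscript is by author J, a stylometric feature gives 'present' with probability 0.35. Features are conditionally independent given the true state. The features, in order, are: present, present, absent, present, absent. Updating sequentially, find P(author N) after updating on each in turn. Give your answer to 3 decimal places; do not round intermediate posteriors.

0.177

After 'present': normaliser = 0.45·0.3000 + 0.2·0.5000 + 0.35·0.2000; P(author K) ≈ 0.4426, P(author N) ≈ 0.3279, P(author J) ≈ 0.2295
After 'present': normaliser = 0.45·0.4426 + 0.2·0.3279 + 0.35·0.2295; P(author K) ≈ 0.5772, P(author N) ≈ 0.1900, P(author J) ≈ 0.2328
After 'absent': normaliser = 0.55·0.5772 + 0.8·0.1900 + 0.65·0.2328; P(author K) ≈ 0.5114, P(author N) ≈ 0.2449, P(author J) ≈ 0.2437
After 'present': normaliser = 0.45·0.5114 + 0.2·0.2449 + 0.35·0.2437; P(author K) ≈ 0.6315, P(author N) ≈ 0.1344, P(author J) ≈ 0.2341
After 'absent': normaliser = 0.55·0.6315 + 0.8·0.1344 + 0.65·0.2341; P(author K) ≈ 0.5722, P(author N) ≈ 0.1771, P(author J) ≈ 0.2507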